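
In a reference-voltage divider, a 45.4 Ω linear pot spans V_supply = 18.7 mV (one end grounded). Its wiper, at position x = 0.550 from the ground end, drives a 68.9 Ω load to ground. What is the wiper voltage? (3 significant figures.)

V_out ≈ 8.84 mV

Lower segment x·R_p = 24.97 Ω; upper segment (1−x)·R_p = 20.43 Ω.
Lower segment in parallel with the load: 24.97 ‖ 68.9 = 18.33 Ω.
Loaded-divider output: V_out = 18.7 × 0.4729 = 8.843 mV.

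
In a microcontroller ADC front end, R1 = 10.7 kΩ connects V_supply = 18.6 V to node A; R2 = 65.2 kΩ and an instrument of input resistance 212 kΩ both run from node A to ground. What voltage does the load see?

First combine the lower leg with the load: R2 ‖ R_L = 49.86 kΩ.
Voltage divider with the loaded lower leg: V_out = 18.6 × 49.86/(10.7 + 49.86) = 18.6 × 0.8233 = 15.31 V.
(Unloaded it would be 16.0 V; the load pulls it down.)

V_out ≈ 15.3 V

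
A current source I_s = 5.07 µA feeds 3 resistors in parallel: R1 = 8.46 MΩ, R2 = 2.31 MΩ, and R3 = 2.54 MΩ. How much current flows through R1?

Conductances: ΣG = 1/8.46 + 1/2.31 + 1/2.54 = 0.9448 (1/MΩ).
R1 takes the fraction G_k/ΣG = 0.1182/0.9448 = 0.1251, so I = 5.07 × 0.1251 = 0.6343 µA.

I ≈ 0.634 µA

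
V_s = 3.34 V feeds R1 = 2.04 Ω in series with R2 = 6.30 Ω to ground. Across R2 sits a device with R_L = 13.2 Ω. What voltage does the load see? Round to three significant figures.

The load sits in parallel with R2, giving an effective lower resistance R2' = R2·R_L/(R2+R_L) = 4.265 Ω.
Now apply the divider: V_out = 3.34 × 0.6764 = 2.259 V.

V_out ≈ 2.26 V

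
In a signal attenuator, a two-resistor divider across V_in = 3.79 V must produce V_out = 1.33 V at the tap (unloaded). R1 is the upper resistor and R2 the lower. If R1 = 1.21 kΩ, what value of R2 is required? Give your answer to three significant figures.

The divider ratio is R2/(R1+R2) = 1.33/3.79 = 0.3509.
Rearranging, R2 = R1·k/(1−k) = 1.21 × 0.5407 = 0.6542 kΩ.

R2 ≈ 0.654 kΩ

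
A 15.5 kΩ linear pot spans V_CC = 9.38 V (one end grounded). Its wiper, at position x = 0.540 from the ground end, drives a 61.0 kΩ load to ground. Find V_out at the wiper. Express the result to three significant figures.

Lower segment x·R_p = 8.370 kΩ; upper segment (1−x)·R_p = 7.130 kΩ.
R_L loads the lower segment: effective lower R = 7.360 kΩ.
Loaded-divider output: V_out = 9.38 × 0.5079 = 4.764 V.
(Unloaded: V_out = x·V_CC = 5.07 V.)

V_out ≈ 4.76 V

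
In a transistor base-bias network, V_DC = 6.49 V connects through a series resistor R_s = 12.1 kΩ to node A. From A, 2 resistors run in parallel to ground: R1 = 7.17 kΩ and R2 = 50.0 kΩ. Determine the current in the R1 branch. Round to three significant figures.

Equivalent of the parallel group: R_p = 6.271 kΩ.
V_A by voltage divider: V_A = 6.49 × 6.271/(12.1 + 6.271) = 2.215 V.
I(R1) = V_A / R1 = 2.215/7.17 = 0.3090 mA.
(Equivalently: I_total = 0.3533 mA, then current-divider fraction G_k/ΣG = 0.8746.)

I ≈ 0.309 mA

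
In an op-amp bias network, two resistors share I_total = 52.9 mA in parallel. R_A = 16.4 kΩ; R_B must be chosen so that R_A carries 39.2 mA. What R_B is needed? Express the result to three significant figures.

The fraction through R_A equals R_B/(R_A+R_B).
With f = 0.7410, R_B = R_A · f/(1−f) = 16.4 × 2.861 = 46.93 kΩ.

R_B ≈ 46.9 kΩ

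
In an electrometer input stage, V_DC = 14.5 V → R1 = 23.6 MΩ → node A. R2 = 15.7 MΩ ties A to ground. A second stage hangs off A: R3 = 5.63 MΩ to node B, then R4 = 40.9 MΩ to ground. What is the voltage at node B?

V_B ≈ 4.23 V

Node A sees R2 in parallel with the series input of stage 2, R3 + R4 = 46.53 MΩ.
R2 ‖ (R3+R4) = 11.74 MΩ.
So V_A = 14.5 × 0.3322 = 4.817 V.
V_B = V_A × 0.8790 = 4.234 V.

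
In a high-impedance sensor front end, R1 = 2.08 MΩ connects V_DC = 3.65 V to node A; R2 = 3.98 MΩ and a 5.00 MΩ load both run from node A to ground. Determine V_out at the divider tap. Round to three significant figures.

V_out ≈ 1.88 V

The load sits in parallel with R2, giving an effective lower resistance R2' = R2·R_L/(R2+R_L) = 2.216 MΩ.
Now apply the divider: V_out = 3.65 × 0.5158 = 1.883 V.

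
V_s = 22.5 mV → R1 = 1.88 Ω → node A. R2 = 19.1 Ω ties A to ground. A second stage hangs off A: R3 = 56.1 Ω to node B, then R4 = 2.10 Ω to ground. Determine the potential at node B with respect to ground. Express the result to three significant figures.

Node A sees R2 in parallel with the series input of stage 2, R3 + R4 = 58.20 Ω.
R2 ‖ (R3+R4) = 14.38 Ω.
So V_A = 22.5 × 0.8844 = 19.90 mV.
Then the unloaded second divider: V_B = V_A × R4/(R3+R4) = 19.90 × 0.03608 = 0.7180 mV.

V_B ≈ 0.718 mV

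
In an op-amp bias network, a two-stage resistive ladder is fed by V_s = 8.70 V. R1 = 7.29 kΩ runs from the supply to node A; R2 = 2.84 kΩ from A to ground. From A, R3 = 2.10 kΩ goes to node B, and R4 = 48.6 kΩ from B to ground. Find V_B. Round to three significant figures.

Node A sees R2 in parallel with the series input of stage 2, R3 + R4 = 50.70 kΩ.
R2 ‖ (R3+R4) = 2.689 kΩ.
First divider: V_A = V_s · 2.689/(7.29 + 2.689) = 2.345 V.
V_B = V_A × 0.9586 = 2.247 V.

V_B ≈ 2.25 V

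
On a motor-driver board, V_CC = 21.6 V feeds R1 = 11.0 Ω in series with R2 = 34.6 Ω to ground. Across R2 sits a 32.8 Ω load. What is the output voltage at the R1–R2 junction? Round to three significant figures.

The load sits in parallel with R2, giving an effective lower resistance R2' = R2·R_L/(R2+R_L) = 16.84 Ω.
Voltage divider with the loaded lower leg: V_out = 21.6 × 16.84/(11.0 + 16.84) = 21.6 × 0.6049 = 13.06 V.

V_out ≈ 13.1 V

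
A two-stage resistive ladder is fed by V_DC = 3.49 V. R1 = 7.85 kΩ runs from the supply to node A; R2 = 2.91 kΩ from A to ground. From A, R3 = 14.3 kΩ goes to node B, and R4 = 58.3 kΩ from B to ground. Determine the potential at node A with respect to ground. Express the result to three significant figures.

The second stage (R3 + R4 = 72.60 kΩ) loads node A in parallel with R2.
Effective lower resistance at A: R2 ‖ 72.60 = 2.798 kΩ.
First divider: V_A = V_DC · 2.798/(7.85 + 2.798) = 0.9170 V.

V_A ≈ 0.917 V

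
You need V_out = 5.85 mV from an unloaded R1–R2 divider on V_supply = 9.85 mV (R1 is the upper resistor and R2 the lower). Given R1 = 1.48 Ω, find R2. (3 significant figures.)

R2 ≈ 2.16 Ω

V_out/V_supply = R2/(R1+R2) = 0.5939.
Rearranging, R2 = R1·k/(1−k) = 1.48 × 1.463 = 2.164 Ω.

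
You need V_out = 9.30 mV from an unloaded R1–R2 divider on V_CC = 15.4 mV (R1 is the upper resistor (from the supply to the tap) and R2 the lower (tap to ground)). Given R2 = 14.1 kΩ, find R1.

R1 ≈ 9.25 kΩ

Required fraction k = V_out/V_CC = 0.6039.
So R1 = R2 · (V_CC/V_out − 1) = 14.1 × (15.4/9.30 − 1) = 14.1 × 0.6559 = 9.248 kΩ.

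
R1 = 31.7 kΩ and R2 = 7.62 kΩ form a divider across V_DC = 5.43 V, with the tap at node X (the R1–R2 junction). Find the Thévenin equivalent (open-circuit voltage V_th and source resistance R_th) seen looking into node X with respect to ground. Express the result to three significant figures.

V_th is the unloaded tap voltage: V_DC · R2/(R1+R2) = 5.43 × 0.1938 = 1.052 V.
Zeroing V_DC shorts the top of R1 to ground, so R_th = R1 ‖ R2 = 6.143 kΩ.

V_th ≈ 1.05 V, R_th ≈ 6.14 kΩ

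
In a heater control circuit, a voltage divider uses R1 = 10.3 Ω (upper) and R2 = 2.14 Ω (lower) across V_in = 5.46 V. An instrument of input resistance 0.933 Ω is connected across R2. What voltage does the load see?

R2 ‖ R_L = (2.14 × 0.933)/(2.14 + 0.933) = 0.6497 Ω.
Then V_out = V_in · R2'/(R1 + R2') = 5.46 × 0.6497/10.95 = 0.3240 V.

V_out ≈ 0.324 V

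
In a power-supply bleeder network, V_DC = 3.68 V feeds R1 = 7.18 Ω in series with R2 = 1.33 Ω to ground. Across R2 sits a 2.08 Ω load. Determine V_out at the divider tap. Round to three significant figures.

V_out ≈ 0.374 V

The load sits in parallel with R2, giving an effective lower resistance R2' = R2·R_L/(R2+R_L) = 0.8113 Ω.
Then V_out = V_DC · R2'/(R1 + R2') = 3.68 × 0.8113/7.991 = 0.3736 V.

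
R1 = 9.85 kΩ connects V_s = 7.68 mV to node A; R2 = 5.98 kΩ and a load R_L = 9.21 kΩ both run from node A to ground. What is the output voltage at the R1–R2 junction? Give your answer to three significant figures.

R2 ‖ R_L = (5.98 × 9.21)/(5.98 + 9.21) = 3.626 kΩ.
Then V_out = V_s · R2'/(R1 + R2') = 7.68 × 3.626/13.48 = 2.066 mV.
(Unloaded it would be 2.90 mV; the load pulls it down.)

V_out ≈ 2.07 mV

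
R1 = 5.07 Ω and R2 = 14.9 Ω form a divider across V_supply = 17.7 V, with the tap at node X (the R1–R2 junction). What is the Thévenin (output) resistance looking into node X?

R_th ≈ 3.78 Ω

Looking into X with the source shorted: R_th = R1·R2/(R1+R2) = 5.070 × 14.9/19.97 = 3.783 Ω.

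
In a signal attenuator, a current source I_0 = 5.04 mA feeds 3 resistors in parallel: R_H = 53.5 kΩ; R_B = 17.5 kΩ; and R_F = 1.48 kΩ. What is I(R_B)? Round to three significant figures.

I ≈ 0.383 mA

ΣG = 1/53.5 + 1/17.5 + 1/1.48 = 0.7515.
Current divider: I(R_B) = I_0 · G_k/ΣG = 5.04 × (0.05714/0.7515) = 5.04 × 0.07604 = 0.3832 mA.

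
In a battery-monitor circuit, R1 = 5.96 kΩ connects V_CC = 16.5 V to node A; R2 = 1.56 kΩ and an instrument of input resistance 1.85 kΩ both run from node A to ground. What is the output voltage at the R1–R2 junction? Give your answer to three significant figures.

V_out ≈ 2.05 V

The load sits in parallel with R2, giving an effective lower resistance R2' = R2·R_L/(R2+R_L) = 0.8463 kΩ.
Voltage divider with the loaded lower leg: V_out = 16.5 × 0.8463/(5.96 + 0.8463) = 16.5 × 0.1243 = 2.052 V.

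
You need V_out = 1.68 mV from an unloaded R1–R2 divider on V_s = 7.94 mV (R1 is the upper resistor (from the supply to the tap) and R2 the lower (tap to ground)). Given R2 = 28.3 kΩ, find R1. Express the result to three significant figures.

R1 ≈ 105 kΩ

The divider ratio is R2/(R1+R2) = 1.68/7.94 = 0.2116.
R1 = R2·(1/k − 1) = 28.3 × 3.726 = 105.5 kΩ.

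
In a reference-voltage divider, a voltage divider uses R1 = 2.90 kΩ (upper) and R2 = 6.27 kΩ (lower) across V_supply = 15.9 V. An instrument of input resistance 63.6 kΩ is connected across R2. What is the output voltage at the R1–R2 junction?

V_out ≈ 10.5 V

The load sits in parallel with R2, giving an effective lower resistance R2' = R2·R_L/(R2+R_L) = 5.707 kΩ.
Then V_out = V_supply · R2'/(R1 + R2') = 15.9 × 5.707/8.607 = 10.54 V.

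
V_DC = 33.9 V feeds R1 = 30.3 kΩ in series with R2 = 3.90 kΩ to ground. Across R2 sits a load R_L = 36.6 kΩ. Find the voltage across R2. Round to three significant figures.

R2 ‖ R_L = (3.90 × 36.6)/(3.90 + 36.6) = 3.524 kΩ.
Then V_out = V_DC · R2'/(R1 + R2') = 33.9 × 3.524/33.82 = 3.532 V.
(Unloaded it would be 3.87 V; the load pulls it down.)

V_out ≈ 3.53 V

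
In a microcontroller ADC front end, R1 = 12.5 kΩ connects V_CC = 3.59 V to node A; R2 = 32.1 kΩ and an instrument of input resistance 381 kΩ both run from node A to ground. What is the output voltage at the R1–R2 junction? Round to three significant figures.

First combine the lower leg with the load: R2 ‖ R_L = 29.61 kΩ.
Voltage divider with the loaded lower leg: V_out = 3.59 × 29.61/(12.5 + 29.61) = 3.59 × 0.7031 = 2.524 V.
(Unloaded it would be 2.58 V; the load pulls it down.)

V_out ≈ 2.52 V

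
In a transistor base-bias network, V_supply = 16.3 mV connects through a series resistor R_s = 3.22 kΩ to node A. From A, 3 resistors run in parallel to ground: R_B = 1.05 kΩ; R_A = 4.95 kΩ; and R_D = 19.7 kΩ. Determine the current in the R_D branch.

I ≈ 0.170 µA

Parallel bank: R_p = 1/(1/1.05 + 1/4.95 + 1/19.7) = 0.8298 kΩ.
V_A = 16.3 × 0.8298/4.050 = 3.340 mV.
I(R_D) = V_A / R_D = 3.340/19.7 = 0.1695 µA.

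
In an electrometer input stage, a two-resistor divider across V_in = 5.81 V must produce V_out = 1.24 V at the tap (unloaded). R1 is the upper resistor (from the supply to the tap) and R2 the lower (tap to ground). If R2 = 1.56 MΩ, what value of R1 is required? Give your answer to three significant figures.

R1 ≈ 5.75 MΩ

V_out/V_in = R2/(R1+R2) = 0.2134.
R1 = R2·(1/k − 1) = 1.56 × 3.685 = 5.749 MΩ.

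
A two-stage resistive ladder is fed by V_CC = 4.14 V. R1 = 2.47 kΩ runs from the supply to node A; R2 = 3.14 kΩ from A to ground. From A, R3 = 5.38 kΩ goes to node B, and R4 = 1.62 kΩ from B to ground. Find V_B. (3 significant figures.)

V_B ≈ 0.448 V

Node A sees R2 in parallel with the series input of stage 2, R3 + R4 = 7.000 kΩ.
R2 ‖ (R3+R4) = 2.168 kΩ.
So V_A = 4.14 × 0.4674 = 1.935 V.
Stage 2 is unloaded, so V_B = V_A · R4/(R3+R4) = 1.935 × 1.62/7.000 = 0.4478 V.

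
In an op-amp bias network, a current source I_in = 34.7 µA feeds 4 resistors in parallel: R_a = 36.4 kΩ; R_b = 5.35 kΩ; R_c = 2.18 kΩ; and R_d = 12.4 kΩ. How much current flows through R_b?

I ≈ 8.60 µA

Total conductance ΣG = 1/36.4 + 1/5.35 + 1/2.18 + 1/12.4 = 0.7537 (units of 1/kΩ).
Current divider: I(R_b) = I_in · G_k/ΣG = 34.7 × (0.1869/0.7537) = 34.7 × 0.2480 = 8.605 µA.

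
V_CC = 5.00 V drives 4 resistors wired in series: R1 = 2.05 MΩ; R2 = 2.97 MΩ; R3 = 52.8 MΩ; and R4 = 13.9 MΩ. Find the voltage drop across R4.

V ≈ 0.969 V

Total series resistance ΣR = 2.05 + 2.97 + 52.8 + 13.9 = 71.72 MΩ.
V = V_CC · R/ΣR = 5.00 × 0.1938 = 0.9690 V.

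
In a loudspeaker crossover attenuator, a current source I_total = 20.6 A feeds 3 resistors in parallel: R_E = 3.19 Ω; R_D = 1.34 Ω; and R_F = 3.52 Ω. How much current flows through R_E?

I ≈ 4.81 A

Conductances: ΣG = 1/3.19 + 1/1.34 + 1/3.52 = 1.344 (1/Ω).
R_E takes the fraction G_k/ΣG = 0.3135/1.344 = 0.2333, so I = 20.6 × 0.2333 = 4.805 A.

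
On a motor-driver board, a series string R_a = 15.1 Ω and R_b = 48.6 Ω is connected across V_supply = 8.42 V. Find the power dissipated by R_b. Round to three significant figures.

The common current is I = 8.42/63.70 = 0.1322 A.
V(R_b) = I·R = 6.424 V; P = V·I = 6.424 × 0.1322 = 0.8491 W.

P ≈ 0.849 W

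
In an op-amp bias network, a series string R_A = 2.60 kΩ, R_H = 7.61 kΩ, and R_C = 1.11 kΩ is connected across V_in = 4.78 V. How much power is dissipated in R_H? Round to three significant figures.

P ≈ 1.36 mW

Series current I = V_in/ΣR = 4.78/11.32 = 0.4223 mA.
V(R_H) = I·R = 3.213 V; P = V·I = 3.213 × 0.4223 = 1.357 mW.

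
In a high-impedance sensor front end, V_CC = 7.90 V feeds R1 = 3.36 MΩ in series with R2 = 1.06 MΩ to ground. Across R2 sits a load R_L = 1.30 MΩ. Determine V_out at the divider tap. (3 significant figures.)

V_out ≈ 1.17 V

First combine the lower leg with the load: R2 ‖ R_L = 0.5839 MΩ.
Voltage divider with the loaded lower leg: V_out = 7.90 × 0.5839/(3.36 + 0.5839) = 7.90 × 0.1481 = 1.170 V.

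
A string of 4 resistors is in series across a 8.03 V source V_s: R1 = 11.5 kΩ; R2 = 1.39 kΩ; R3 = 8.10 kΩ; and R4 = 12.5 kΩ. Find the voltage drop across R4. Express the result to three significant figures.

V ≈ 3.00 V

ΣR = 11.5 + 1.39 + 8.10 + 12.5 = 33.49 kΩ.
V = V_s · R/ΣR = 8.03 × 0.3732 = 2.997 V.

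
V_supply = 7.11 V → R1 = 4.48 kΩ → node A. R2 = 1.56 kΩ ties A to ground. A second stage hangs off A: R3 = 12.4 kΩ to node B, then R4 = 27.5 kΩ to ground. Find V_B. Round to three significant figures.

V_B ≈ 1.23 V

Node A sees R2 in parallel with the series input of stage 2, R3 + R4 = 39.90 kΩ.
Effective lower resistance at A: R2 ‖ 39.90 = 1.501 kΩ.
First divider: V_A = V_supply · 1.501/(4.48 + 1.501) = 1.785 V.
Then the unloaded second divider: V_B = V_A × R4/(R3+R4) = 1.785 × 0.6892 = 1.230 V.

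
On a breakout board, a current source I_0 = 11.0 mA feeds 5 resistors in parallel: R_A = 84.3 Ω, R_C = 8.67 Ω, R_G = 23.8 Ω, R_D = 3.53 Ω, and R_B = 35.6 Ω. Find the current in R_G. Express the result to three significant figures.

ΣG = 1/84.3 + 1/8.67 + 1/23.8 + 1/3.53 + 1/35.6 = 0.4806.
By the current-divider rule, I = I_0 · G_k/ΣG = 11.0 × 0.08743 = 0.9617 mA.

I ≈ 0.962 mA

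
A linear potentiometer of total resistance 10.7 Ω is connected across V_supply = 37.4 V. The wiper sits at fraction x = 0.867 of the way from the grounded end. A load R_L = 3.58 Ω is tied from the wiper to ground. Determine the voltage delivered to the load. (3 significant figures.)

Lower segment x·R_p = 9.277 Ω; upper segment (1−x)·R_p = 1.423 Ω.
(x·R_p) ‖ R_L = 2.583 Ω.
Then V_out = V_supply · 2.583/(1.423 + 2.583) = 24.11 V.
(Unloaded: V_out = x·V_supply = 32.4 V.)

V_out ≈ 24.1 V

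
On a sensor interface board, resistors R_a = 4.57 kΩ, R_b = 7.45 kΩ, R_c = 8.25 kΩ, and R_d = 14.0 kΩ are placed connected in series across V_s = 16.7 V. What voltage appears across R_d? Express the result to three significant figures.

V ≈ 6.82 V

ΣR = 4.57 + 7.45 + 8.25 + 14.0 = 34.27 kΩ.
Voltage divider: V = V_s · (14.00 / 34.27) = 16.7 × 0.4085 = 6.822 V.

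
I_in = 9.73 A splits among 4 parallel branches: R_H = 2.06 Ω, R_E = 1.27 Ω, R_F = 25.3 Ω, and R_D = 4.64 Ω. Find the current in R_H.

Conductances: ΣG = 1/2.06 + 1/1.27 + 1/25.3 + 1/4.64 = 1.528 (1/Ω).
Current divider: I(R_H) = I_in · G_k/ΣG = 9.73 × (0.4854/1.528) = 9.73 × 0.3177 = 3.091 A.

I ≈ 3.09 A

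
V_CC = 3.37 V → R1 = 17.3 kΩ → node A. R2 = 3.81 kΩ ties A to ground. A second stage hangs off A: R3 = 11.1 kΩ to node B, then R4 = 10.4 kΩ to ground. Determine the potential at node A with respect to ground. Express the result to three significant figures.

Node A sees R2 in parallel with the series input of stage 2, R3 + R4 = 21.50 kΩ.
R2 ‖ (R3+R4) = 3.236 kΩ.
V_A = 3.37 × 3.236/(17.3 + 3.236) = 0.5311 V.

V_A ≈ 0.531 V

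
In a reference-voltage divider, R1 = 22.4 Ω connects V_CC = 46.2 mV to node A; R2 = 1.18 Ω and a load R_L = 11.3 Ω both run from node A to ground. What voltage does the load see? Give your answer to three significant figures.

V_out ≈ 2.10 mV

The load sits in parallel with R2, giving an effective lower resistance R2' = R2·R_L/(R2+R_L) = 1.068 Ω.
Then V_out = V_CC · R2'/(R1 + R2') = 46.2 × 1.068/23.47 = 2.103 mV.
(Unloaded it would be 2.31 mV; the load pulls it down.)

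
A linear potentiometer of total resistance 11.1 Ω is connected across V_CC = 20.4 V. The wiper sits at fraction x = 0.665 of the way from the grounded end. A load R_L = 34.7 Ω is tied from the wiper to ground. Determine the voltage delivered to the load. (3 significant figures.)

V_out ≈ 12.7 V

The pot divides into 3.718 Ω above the wiper and 7.381 Ω below.
Lower segment in parallel with the load: 7.381 ‖ 34.7 = 6.087 Ω.
Loaded-divider output: V_out = 20.4 × 0.6208 = 12.66 V.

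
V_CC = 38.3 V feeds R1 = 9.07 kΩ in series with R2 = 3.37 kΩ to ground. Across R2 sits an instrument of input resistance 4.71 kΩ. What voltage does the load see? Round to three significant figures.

V_out ≈ 6.82 V

First combine the lower leg with the load: R2 ‖ R_L = 1.964 kΩ.
Voltage divider with the loaded lower leg: V_out = 38.3 × 1.964/(9.07 + 1.964) = 38.3 × 0.1780 = 6.818 V.
(Unloaded it would be 10.4 V; the load pulls it down.)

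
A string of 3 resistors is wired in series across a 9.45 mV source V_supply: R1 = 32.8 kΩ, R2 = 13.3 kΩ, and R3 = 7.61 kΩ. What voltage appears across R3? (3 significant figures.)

ΣR = 32.8 + 13.3 + 7.61 = 53.71 kΩ.
V = V_supply · R/ΣR = 9.45 × 0.1417 = 1.339 mV.

V ≈ 1.34 mV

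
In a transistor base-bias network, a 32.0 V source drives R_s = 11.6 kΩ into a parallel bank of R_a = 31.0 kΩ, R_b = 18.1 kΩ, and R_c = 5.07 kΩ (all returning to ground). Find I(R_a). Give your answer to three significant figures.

I ≈ 0.240 mA

Parallel bank: R_p = 1/(1/31.0 + 1/18.1 + 1/5.07) = 3.512 kΩ.
Node voltage V_A = V_CC · R_p/(R_s + R_p) = 32.0 × 0.2324 = 7.437 V.
Branch current I = V_A/R_a = 7.437/31.0 = 0.2399 mA.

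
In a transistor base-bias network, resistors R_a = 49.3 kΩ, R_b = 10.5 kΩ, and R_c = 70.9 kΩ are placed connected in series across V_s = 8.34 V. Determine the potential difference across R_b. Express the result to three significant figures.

ΣR = 49.3 + 10.5 + 70.9 = 130.7 kΩ.
V = V_s · R/ΣR = 8.34 × 0.08034 = 0.6700 V.

V ≈ 0.670 V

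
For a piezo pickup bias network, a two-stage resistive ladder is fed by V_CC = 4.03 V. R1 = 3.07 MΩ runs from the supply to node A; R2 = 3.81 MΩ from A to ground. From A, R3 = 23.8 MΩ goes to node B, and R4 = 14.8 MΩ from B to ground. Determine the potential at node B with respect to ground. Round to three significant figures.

V_B ≈ 0.820 V

Looking into the second stage from A: R3 + R4 = 38.60 MΩ appears in parallel with R2.
Effective lower resistance at A: R2 ‖ 38.60 = 3.468 MΩ.
V_A = 4.03 × 3.468/(3.07 + 3.468) = 2.138 V.
V_B = V_A × 0.3834 = 0.8196 V.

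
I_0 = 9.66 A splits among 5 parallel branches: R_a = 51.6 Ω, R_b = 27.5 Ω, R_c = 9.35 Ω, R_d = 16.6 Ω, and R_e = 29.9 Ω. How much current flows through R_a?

I ≈ 0.730 A

Conductances: ΣG = 1/51.6 + 1/27.5 + 1/9.35 + 1/16.6 + 1/29.9 = 0.2564 (1/Ω).
By the current-divider rule, I = I_0 · G_k/ΣG = 9.66 × 0.07559 = 0.7302 A.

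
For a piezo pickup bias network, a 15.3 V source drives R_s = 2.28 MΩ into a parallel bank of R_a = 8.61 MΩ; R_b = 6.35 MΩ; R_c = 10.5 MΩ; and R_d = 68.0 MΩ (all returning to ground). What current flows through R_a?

Parallel bank: R_p = 1/(1/8.61 + 1/6.35 + 1/10.5 + 1/68.0) = 2.607 MΩ.
Node voltage V_A = V_s · R_p/(R_s + R_p) = 15.3 × 0.5335 = 8.162 V.
Branch current I = V_A/R_a = 8.162/8.61 = 0.9480 µA.

I ≈ 0.948 µA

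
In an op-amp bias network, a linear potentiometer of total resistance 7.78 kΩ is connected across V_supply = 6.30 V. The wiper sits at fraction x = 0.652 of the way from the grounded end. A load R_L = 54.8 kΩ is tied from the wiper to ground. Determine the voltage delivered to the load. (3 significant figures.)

V_out ≈ 3.98 V

The pot divides into 2.707 kΩ above the wiper and 5.073 kΩ below.
(x·R_p) ‖ R_L = 4.643 kΩ.
V_out = 6.30 × 4.643/(2.707 + 4.643) = 3.979 V.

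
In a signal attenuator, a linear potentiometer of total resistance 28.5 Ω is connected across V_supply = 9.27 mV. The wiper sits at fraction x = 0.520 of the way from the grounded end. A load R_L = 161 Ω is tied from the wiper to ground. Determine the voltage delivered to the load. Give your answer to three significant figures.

V_out ≈ 4.62 mV

The pot divides into 13.68 Ω above the wiper and 14.82 Ω below.
(x·R_p) ‖ R_L = 13.57 Ω.
Loaded-divider output: V_out = 9.27 × 0.4980 = 4.616 mV.
(Unloaded: V_out = x·V_supply = 4.82 mV.)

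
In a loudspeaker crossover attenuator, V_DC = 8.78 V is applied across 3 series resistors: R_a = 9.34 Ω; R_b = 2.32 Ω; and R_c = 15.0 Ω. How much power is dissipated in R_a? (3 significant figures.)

P ≈ 1.01 W

The common current is I = 8.78/26.66 = 0.3293 A.
V(R_a) = I·R = 3.076 V; P = V·I = 3.076 × 0.3293 = 1.013 W.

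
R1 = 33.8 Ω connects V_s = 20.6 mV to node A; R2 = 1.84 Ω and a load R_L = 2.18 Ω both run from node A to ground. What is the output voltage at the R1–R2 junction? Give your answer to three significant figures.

R2 ‖ R_L = (1.84 × 2.18)/(1.84 + 2.18) = 0.9978 Ω.
Voltage divider with the loaded lower leg: V_out = 20.6 × 0.9978/(33.8 + 0.9978) = 20.6 × 0.02867 = 0.5907 mV.
(Unloaded it would be 1.06 mV; the load pulls it down.)

V_out ≈ 0.591 mV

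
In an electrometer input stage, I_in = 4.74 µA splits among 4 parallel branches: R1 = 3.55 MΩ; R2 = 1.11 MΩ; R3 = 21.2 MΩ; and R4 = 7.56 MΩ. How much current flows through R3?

ΣG = 1/3.55 + 1/1.11 + 1/21.2 + 1/7.56 = 1.362.
By the current-divider rule, I = I_in · G_k/ΣG = 4.74 × 0.03463 = 0.1642 µA.

I ≈ 0.164 µA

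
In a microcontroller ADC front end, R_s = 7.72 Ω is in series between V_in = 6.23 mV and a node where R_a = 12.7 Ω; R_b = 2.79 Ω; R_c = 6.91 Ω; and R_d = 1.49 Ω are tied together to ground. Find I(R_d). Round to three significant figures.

Combine the parallel branches: R_p = (1/12.7 + 1/2.79 + 1/6.91 + 1/1.49)⁻¹ = 0.7981 Ω.
Node voltage V_A = V_in · R_p/(R_s + R_p) = 6.23 × 0.09369 = 0.5837 mV.
I(R_d) = V_A / R_d = 0.5837/1.49 = 0.3917 mA.

I ≈ 0.392 mA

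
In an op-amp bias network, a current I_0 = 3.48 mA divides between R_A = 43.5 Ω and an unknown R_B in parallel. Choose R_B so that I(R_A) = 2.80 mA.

R_B ≈ 179 Ω

In a two-way split, I_A/I_0 = R_B/(R_A + R_B).
With f = 0.8046, R_B = R_A · f/(1−f) = 43.5 × 4.118 = 179.1 Ω.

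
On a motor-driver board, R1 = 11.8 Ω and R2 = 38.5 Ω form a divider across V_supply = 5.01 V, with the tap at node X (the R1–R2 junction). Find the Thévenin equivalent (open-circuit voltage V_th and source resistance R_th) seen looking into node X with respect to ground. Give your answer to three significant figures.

V_th is the unloaded tap voltage: V_supply · R2/(R1+R2) = 5.01 × 0.7654 = 3.835 V.
Zeroing V_supply shorts the top of R1 to ground, so R_th = R1 ‖ R2 = 9.032 Ω.

V_th ≈ 3.83 V, R_th ≈ 9.03 Ω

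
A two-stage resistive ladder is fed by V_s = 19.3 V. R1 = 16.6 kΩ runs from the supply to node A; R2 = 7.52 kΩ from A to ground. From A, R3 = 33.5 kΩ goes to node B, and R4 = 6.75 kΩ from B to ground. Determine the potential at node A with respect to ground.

Looking into the second stage from A: R3 + R4 = 40.25 kΩ appears in parallel with R2.
Effective lower resistance at A: R2 ‖ 40.25 = 6.336 kΩ.
First divider: V_A = V_s · 6.336/(16.6 + 6.336) = 5.332 V.

V_A ≈ 5.33 V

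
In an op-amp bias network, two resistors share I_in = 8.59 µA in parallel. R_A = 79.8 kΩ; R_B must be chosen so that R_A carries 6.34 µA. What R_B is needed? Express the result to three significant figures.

R_B ≈ 225 kΩ

Two-branch current divider: I_A = I_in · R_B/(R_A + R_B).
6.34/8.59 = R_B/(R_A + R_B) → R_B = R_A · (0.7381)/(1 − 0.7381) = 79.8 × 2.818 = 224.9 kΩ.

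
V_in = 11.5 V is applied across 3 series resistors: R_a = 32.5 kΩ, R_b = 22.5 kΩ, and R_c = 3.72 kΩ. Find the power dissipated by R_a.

P ≈ 1.25 mW

ΣR = 58.72 kΩ → I = 11.5/58.72 = 0.1958 mA.
V(R_a) = I·R = 6.365 V; P = V·I = 6.365 × 0.1958 = 1.247 mW.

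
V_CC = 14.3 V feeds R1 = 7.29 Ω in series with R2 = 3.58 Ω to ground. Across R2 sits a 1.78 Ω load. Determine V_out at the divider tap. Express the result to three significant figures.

The load sits in parallel with R2, giving an effective lower resistance R2' = R2·R_L/(R2+R_L) = 1.189 Ω.
Now apply the divider: V_out = 14.3 × 0.1402 = 2.005 V.

V_out ≈ 2.01 V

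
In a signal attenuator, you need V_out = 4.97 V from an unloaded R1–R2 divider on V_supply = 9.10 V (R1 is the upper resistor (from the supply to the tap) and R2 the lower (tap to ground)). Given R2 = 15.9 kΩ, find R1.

R1 ≈ 13.2 kΩ

The divider ratio is R2/(R1+R2) = 4.97/9.10 = 0.5462.
R1 = R2·(1/k − 1) = 15.9 × 0.8310 = 13.21 kΩ.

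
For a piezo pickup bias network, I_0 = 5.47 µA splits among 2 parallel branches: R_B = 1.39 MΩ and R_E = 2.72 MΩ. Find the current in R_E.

With just two branches, the current splits inversely with resistance.
So I = 5.47 × 1.39/4.110 = 1.850 µA.

I ≈ 1.85 µA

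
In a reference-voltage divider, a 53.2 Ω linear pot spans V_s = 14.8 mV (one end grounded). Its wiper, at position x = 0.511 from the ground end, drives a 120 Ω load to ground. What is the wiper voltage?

V_out ≈ 6.81 mV

The pot divides into 26.01 Ω above the wiper and 27.19 Ω below.
(x·R_p) ‖ R_L = 22.16 Ω.
V_out = 14.8 × 22.16/(26.01 + 22.16) = 6.809 mV.
(Unloaded: V_out = x·V_s = 7.56 mV.)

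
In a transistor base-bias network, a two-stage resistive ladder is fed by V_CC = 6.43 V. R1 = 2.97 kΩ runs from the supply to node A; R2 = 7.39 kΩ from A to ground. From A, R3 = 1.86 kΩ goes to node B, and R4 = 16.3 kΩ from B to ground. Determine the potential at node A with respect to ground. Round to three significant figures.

V_A ≈ 4.11 V

Node A sees R2 in parallel with the series input of stage 2, R3 + R4 = 18.16 kΩ.
R2 ‖ (R3+R4) = 5.253 kΩ.
First divider: V_A = V_CC · 5.253/(2.97 + 5.253) = 4.107 V.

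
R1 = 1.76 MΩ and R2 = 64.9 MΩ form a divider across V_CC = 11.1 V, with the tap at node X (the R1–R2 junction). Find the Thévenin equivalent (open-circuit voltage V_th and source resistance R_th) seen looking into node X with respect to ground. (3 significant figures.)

V_th is the unloaded tap voltage: V_CC · R2/(R1+R2) = 11.1 × 0.9736 = 10.81 V.
With V_CC suppressed (replaced by a short), R_th = R1 ‖ R2 = (1.760 × 64.9)/(1.760 + 64.9) = 1.714 MΩ.

V_th ≈ 10.8 V, R_th ≈ 1.71 MΩ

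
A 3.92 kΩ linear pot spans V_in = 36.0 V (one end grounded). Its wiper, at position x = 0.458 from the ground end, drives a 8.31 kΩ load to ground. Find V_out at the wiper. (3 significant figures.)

The pot divides into 2.125 kΩ above the wiper and 1.795 kΩ below.
R_L loads the lower segment: effective lower R = 1.476 kΩ.
Loaded-divider output: V_out = 36.0 × 0.4100 = 14.76 V.
(Unloaded: V_out = x·V_in = 16.5 V.)

V_out ≈ 14.8 V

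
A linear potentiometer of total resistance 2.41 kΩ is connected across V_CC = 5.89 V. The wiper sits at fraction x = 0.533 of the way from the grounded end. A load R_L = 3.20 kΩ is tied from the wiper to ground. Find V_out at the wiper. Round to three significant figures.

V_out ≈ 2.64 V

The pot divides into 1.125 kΩ above the wiper and 1.285 kΩ below.
R_L loads the lower segment: effective lower R = 0.9166 kΩ.
Loaded-divider output: V_out = 5.89 × 0.4489 = 2.644 V.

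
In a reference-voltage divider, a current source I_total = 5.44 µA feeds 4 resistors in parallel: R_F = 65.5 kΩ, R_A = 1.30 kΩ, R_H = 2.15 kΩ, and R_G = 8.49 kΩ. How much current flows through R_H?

I ≈ 1.85 µA

ΣG = 1/65.5 + 1/1.30 + 1/2.15 + 1/8.49 = 1.367.
Current divider: I(R_H) = I_total · G_k/ΣG = 5.44 × (0.4651/1.367) = 5.44 × 0.3401 = 1.850 µA.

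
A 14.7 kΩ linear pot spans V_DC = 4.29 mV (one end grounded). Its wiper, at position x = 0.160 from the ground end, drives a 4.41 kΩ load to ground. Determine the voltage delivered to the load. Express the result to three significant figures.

V_out ≈ 0.474 mV

The pot divides into 12.35 kΩ above the wiper and 2.352 kΩ below.
Lower segment in parallel with the load: 2.352 ‖ 4.41 = 1.534 kΩ.
Then V_out = V_DC · 1.534/(12.35 + 1.534) = 0.4740 mV.
(Unloaded: V_out = x·V_DC = 0.686 mV.)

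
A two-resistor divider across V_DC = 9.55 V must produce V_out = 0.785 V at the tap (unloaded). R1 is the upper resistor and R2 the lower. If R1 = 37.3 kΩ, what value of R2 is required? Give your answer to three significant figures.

R2 ≈ 3.34 kΩ

The divider ratio is R2/(R1+R2) = 0.785/9.55 = 0.08220.
So R2 = R1 · V_out/(V_DC − V_out) = 37.3 × 0.785/(9.55 − 0.785) = 37.3 × 0.08956 = 3.341 kΩ.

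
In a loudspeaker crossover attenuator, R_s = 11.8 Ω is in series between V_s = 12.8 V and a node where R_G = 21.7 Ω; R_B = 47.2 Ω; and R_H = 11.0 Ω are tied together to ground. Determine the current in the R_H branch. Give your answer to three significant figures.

I ≈ 0.406 A

Parallel bank: R_p = 1/(1/21.7 + 1/47.2 + 1/11.0) = 6.322 Ω.
V_A by voltage divider: V_A = 12.8 × 6.322/(11.8 + 6.322) = 4.465 V.
Branch current I = V_A/R_H = 4.465/11.0 = 0.4059 A.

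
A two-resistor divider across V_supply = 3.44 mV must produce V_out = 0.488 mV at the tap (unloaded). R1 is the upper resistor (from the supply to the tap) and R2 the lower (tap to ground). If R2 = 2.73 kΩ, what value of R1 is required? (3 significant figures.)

R1 ≈ 16.5 kΩ

Required fraction k = V_out/V_supply = 0.1419.
So R1 = R2 · (V_supply/V_out − 1) = 2.73 × (3.44/0.488 − 1) = 2.73 × 6.049 = 16.51 kΩ.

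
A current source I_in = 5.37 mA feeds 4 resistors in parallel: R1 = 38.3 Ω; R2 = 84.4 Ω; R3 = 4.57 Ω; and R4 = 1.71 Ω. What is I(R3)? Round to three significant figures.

Total conductance ΣG = 1/38.3 + 1/84.4 + 1/4.57 + 1/1.71 = 0.8416 (units of 1/Ω).
Current divider: I(R3) = I_in · G_k/ΣG = 5.37 × (0.2188/0.8416) = 5.37 × 0.2600 = 1.396 mA.

I ≈ 1.40 mA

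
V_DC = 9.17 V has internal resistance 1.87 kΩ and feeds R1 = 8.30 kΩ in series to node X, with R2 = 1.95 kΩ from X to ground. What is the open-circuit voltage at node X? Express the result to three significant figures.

R1' = 1.87 + 8.30 = 10.17 kΩ (source resistance + R1).
With X open, the divider is unloaded: V_th = 9.17 × 1.95/12.12 = 1.475 V.

V_th ≈ 1.48 V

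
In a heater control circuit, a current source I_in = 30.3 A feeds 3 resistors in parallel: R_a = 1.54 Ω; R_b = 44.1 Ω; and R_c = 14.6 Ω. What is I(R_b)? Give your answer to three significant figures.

I ≈ 0.928 A

ΣG = 1/1.54 + 1/44.1 + 1/14.6 = 0.7405.
R_b takes the fraction G_k/ΣG = 0.02268/0.7405 = 0.03062, so I = 30.3 × 0.03062 = 0.9278 A.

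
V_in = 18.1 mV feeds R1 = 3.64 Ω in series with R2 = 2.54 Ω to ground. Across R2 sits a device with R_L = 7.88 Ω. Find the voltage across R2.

The load sits in parallel with R2, giving an effective lower resistance R2' = R2·R_L/(R2+R_L) = 1.921 Ω.
Voltage divider with the loaded lower leg: V_out = 18.1 × 1.921/(3.64 + 1.921) = 18.1 × 0.3454 = 6.252 mV.

V_out ≈ 6.25 mV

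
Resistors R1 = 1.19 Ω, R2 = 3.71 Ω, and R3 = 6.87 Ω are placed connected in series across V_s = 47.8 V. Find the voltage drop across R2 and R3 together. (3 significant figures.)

Series total: ΣR = 1.19 + 3.71 + 6.87 = 11.77 Ω.
R_{R2..R3} = 3.71 + 6.87 = 10.58 Ω.
By the voltage-divider rule, V = 47.8 × 10.58/11.77 = 42.97 V.

V ≈ 43.0 V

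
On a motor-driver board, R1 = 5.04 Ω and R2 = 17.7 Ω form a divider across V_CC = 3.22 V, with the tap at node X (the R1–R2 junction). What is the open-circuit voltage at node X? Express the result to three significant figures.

With X open, the divider is unloaded: V_th = 3.22 × 17.7/22.74 = 2.506 V.

V_th ≈ 2.51 V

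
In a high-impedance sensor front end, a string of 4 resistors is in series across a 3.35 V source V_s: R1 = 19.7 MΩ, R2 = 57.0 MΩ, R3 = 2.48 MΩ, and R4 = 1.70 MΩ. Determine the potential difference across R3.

V ≈ 0.103 V

Total series resistance ΣR = 19.7 + 57.0 + 2.48 + 1.70 = 80.88 MΩ.
V = V_s · R/ΣR = 3.35 × 0.03066 = 0.1027 V.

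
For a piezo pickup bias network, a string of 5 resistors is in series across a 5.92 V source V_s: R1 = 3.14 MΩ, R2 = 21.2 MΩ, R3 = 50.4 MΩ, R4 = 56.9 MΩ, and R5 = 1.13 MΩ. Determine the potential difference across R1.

V ≈ 0.140 V

ΣR = 3.14 + 21.2 + 50.4 + 56.9 + 1.13 = 132.8 MΩ.
By the voltage-divider rule, V = 5.92 × 3.140/132.8 = 0.1400 V.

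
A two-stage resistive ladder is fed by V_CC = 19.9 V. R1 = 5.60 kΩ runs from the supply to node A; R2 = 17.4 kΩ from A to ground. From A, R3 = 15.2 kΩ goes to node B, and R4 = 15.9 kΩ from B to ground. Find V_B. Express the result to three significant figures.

V_B ≈ 6.77 V

Looking into the second stage from A: R3 + R4 = 31.10 kΩ appears in parallel with R2.
R2 ‖ (R3+R4) = 11.16 kΩ.
V_A = 19.9 × 11.16/(5.60 + 11.16) = 13.25 V.
Then the unloaded second divider: V_B = V_A × R4/(R3+R4) = 13.25 × 0.5113 = 6.774 V.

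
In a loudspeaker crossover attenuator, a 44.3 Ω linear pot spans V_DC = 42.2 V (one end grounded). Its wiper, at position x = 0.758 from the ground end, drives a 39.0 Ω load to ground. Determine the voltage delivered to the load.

V_out ≈ 26.5 V

Lower segment x·R_p = 33.58 Ω; upper segment (1−x)·R_p = 10.72 Ω.
(x·R_p) ‖ R_L = 18.04 Ω.
V_out = 42.2 × 18.04/(10.72 + 18.04) = 26.47 V.
(Unloaded: V_out = x·V_DC = 32.0 V.)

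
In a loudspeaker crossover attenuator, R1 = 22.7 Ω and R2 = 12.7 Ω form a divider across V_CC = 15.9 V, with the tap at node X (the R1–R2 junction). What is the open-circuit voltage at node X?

V_th is the unloaded tap voltage: V_CC · R2/(R1+R2) = 15.9 × 0.3588 = 5.704 V.

V_th ≈ 5.70 V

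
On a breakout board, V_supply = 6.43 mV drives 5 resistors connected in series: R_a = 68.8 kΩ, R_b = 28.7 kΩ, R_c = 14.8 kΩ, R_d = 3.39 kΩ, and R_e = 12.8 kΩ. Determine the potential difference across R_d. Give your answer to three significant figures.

V ≈ 0.170 mV

ΣR = 68.8 + 28.7 + 14.8 + 3.39 + 12.8 = 128.5 kΩ.
Voltage divider: V = V_supply · (3.390 / 128.5) = 6.43 × 0.02638 = 0.1696 mV.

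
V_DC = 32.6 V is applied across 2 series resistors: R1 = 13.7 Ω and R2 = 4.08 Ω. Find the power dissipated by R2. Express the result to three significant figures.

P ≈ 13.7 W

Series current I = V_DC/ΣR = 32.6/17.78 = 1.834 A.
P = I²R = 3.362 × 4.08 = 13.72 W.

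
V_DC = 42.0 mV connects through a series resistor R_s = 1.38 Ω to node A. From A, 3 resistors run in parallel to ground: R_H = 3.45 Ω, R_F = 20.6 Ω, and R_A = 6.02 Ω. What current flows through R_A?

Parallel bank: R_p = 1/(1/3.45 + 1/20.6 + 1/6.02) = 1.982 Ω.
Node voltage V_A = V_DC · R_p/(R_s + R_p) = 42.0 × 0.5895 = 24.76 mV.
Branch current I = V_A/R_A = 24.76/6.02 = 4.113 mA.
(Check via current divider: I_total = 12.49 mA; share G_k/ΣG = 0.3293 → same result.)

I ≈ 4.11 mA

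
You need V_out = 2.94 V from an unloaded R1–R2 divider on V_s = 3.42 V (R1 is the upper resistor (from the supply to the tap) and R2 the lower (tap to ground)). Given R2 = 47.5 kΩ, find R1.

Required fraction k = V_out/V_s = 0.8596.
Rearranging, R1 = R2·(1−k)/k = 47.5 × 0.1633 = 7.755 kΩ.

R1 ≈ 7.76 kΩ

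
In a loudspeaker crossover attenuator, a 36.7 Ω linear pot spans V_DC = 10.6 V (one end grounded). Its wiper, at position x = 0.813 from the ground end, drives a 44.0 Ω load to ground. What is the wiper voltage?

Lower segment x·R_p = 29.84 Ω; upper segment (1−x)·R_p = 6.863 Ω.
R_L loads the lower segment: effective lower R = 17.78 Ω.
Loaded-divider output: V_out = 10.6 × 0.7215 = 7.648 V.

V_out ≈ 7.65 V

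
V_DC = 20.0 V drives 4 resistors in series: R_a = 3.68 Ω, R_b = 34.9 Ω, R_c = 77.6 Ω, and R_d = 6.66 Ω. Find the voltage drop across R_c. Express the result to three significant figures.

Series total: ΣR = 3.68 + 34.9 + 77.6 + 6.66 = 122.8 Ω.
By the voltage-divider rule, V = 20.0 × 77.60/122.8 = 12.63 V.

V ≈ 12.6 V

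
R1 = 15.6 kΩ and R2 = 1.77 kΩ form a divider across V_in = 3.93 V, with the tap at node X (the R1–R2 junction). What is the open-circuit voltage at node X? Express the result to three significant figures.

V_th ≈ 0.400 V

With X open, the divider is unloaded: V_th = 3.93 × 1.77/17.37 = 0.4005 V.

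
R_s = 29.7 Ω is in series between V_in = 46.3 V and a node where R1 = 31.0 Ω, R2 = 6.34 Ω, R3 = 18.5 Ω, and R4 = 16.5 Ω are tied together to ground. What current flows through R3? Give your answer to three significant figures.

Combine the parallel branches: R_p = (1/31.0 + 1/6.34 + 1/18.5 + 1/16.5)⁻¹ = 3.282 Ω.
V_A = 46.3 × 3.282/32.98 = 4.608 V.
I(R3) = V_A / R3 = 4.608/18.5 = 0.2491 A.

I ≈ 0.249 A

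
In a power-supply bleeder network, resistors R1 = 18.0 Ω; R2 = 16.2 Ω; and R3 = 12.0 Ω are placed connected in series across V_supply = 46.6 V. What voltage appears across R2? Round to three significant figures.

V ≈ 16.3 V

Total series resistance ΣR = 18.0 + 16.2 + 12.0 = 46.20 Ω.
By the voltage-divider rule, V = 46.6 × 16.20/46.20 = 16.34 V.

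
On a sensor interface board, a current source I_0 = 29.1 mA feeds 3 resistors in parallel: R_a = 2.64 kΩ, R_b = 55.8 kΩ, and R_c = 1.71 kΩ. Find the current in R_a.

Total conductance ΣG = 1/2.64 + 1/55.8 + 1/1.71 = 0.9815 (units of 1/kΩ).
By the current-divider rule, I = I_0 · G_k/ΣG = 29.1 × 0.3859 = 11.23 mA.

I ≈ 11.2 mA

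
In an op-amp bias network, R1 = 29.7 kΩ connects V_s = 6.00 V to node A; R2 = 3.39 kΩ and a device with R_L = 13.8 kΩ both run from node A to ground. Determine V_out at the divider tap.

V_out ≈ 0.504 V

First combine the lower leg with the load: R2 ‖ R_L = 2.721 kΩ.
Voltage divider with the loaded lower leg: V_out = 6.00 × 2.721/(29.7 + 2.721) = 6.00 × 0.08394 = 0.5036 V.
(Unloaded it would be 0.615 V; the load pulls it down.)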